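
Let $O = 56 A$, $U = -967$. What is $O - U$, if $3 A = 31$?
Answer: $\frac{4637}{3} \approx 1545.7$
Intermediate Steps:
$A = \frac{31}{3}$ ($A = \frac{1}{3} \cdot 31 = \frac{31}{3} \approx 10.333$)
$O = \frac{1736}{3}$ ($O = 56 \cdot \frac{31}{3} = \frac{1736}{3} \approx 578.67$)
$O - U = \frac{1736}{3} - -967 = \frac{1736}{3} + 967 = \frac{4637}{3}$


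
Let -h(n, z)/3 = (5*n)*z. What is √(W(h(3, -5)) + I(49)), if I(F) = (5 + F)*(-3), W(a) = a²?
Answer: 9*√623 ≈ 224.64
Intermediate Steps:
h(n, z) = -15*n*z (h(n, z) = -3*5*n*z = -15*n*z)
I(F) = -15 - 3*F
√(W(h(3, -5)) + I(49)) = √((-15*3*(-5))² + (-15 - 3*49)) = √(225² + (-15 - 147)) = √(50625 - 162) = √50463 = 9*√623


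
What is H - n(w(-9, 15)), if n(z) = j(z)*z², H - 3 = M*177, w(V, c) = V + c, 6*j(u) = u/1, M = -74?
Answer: -13131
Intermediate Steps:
j(u) = u/6 (j(u) = (u/1)/6 = (u*1)/6 = u/6)
H = -13095 (H = 3 - 74*177 = 3 - 13098 = -13095)
n(z) = z³/6 (n(z) = (z/6)*z² = z³/6)
H - n(w(-9, 15)) = -13095 - (-9 + 15)³/6 = -13095 - 6³/6 = -13095 - 216/6 = -13095 - 1*36 = -13095 - 36 = -13131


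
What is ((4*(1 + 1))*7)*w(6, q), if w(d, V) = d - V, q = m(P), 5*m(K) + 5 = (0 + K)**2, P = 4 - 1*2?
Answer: 1736/5 ≈ 347.20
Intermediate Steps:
P = 2 (P = 4 - 2 = 2)
m(K) = -1 + K**2/5 (m(K) = -1 + (0 + K)**2/5 = -1 + K**2/5)
q = -1/5 (q = -1 + (1/5)*2**2 = -1 + (1/5)*4 = -1 + 4/5 = -1/5 ≈ -0.20000)
((4*(1 + 1))*7)*w(6, q) = ((4*(1 + 1))*7)*(6 - 1*(-1/5)) = ((4*2)*7)*(6 + 1/5) = (8*7)*(31/5) = 56*(31/5) = 1736/5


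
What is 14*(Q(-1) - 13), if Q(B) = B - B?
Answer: -182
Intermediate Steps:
Q(B) = 0
14*(Q(-1) - 13) = 14*(0 - 13) = 14*(-13) = -182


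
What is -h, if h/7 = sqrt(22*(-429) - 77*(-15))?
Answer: -7*I*sqrt(8283) ≈ -637.08*I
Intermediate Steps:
h = 7*I*sqrt(8283) (h = 7*sqrt(22*(-429) - 77*(-15)) = 7*sqrt(-9438 + 1155) = 7*sqrt(-8283) = 7*(I*sqrt(8283)) = 7*I*sqrt(8283) ≈ 637.08*I)
-h = -7*I*sqrt(8283)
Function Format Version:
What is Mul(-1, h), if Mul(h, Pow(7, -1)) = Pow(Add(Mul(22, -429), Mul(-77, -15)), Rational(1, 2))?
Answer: Mul(-7, I, Pow(8283, Rational(1, 2))) ≈ Mul(-637.08, I)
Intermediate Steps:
h = Mul(7, I, Pow(8283, Rational(1, 2))) (h = Mul(7, Pow(Add(Mul(22, -429), Mul(-77, -15)), Rational(1, 2))) = Mul(7, Pow(Add(-9438, 1155), Rational(1, 2))) = Mul(7, Pow(-8283, Rational(1, 2))) = Mul(7, Mul(I, Pow(8283, Rational(1, 2)))) = Mul(7, I, Pow(8283, Rational(1, 2))) ≈ Mul(637.08, I))
Mul(-1, h) = Mul(-1, Mul(7, I, Pow(8283, Rational(1, 2)))) = Mul(-7, I, Pow(8283, Rational(1, 2)))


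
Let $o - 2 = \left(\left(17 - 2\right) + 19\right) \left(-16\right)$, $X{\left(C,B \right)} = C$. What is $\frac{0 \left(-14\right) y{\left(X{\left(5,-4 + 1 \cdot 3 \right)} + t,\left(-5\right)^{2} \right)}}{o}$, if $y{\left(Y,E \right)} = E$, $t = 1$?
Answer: $0$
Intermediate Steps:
$o = -542$ ($o = 2 + \left(\left(17 - 2\right) + 19\right) \left(-16\right) = 2 + \left(15 + 19\right) \left(-16\right) = 2 + 34 \left(-16\right) = 2 - 544 = -542$)
$\frac{0 \left(-14\right) y{\left(X{\left(5,-4 + 1 \cdot 3 \right)} + t,\left(-5\right)^{2} \right)}}{o} = \frac{0 \left(-14\right) \left(-5\right)^{2}}{-542} = 0 \cdot 25 \left(- \frac{1}{542}\right) = 0 \left(- \frac{1}{542}\right) = 0$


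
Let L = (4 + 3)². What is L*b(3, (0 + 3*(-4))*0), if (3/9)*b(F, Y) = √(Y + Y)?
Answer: 0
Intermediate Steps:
L = 49 (L = 7² = 49)
b(F, Y) = 3*√2*√Y (b(F, Y) = 3*√(Y + Y) = 3*√(2*Y) = 3*(√2*√Y) = 3*√2*√Y)
L*b(3, (0 + 3*(-4))*0) = 49*(3*√2*√((0 + 3*(-4))*0)) = 49*(3*√2*√((0 - 12)*0)) = 49*(3*√2*√(-12*0)) = 49*(3*√2*√0) = 49*(3*√2*0) = 49*0 = 0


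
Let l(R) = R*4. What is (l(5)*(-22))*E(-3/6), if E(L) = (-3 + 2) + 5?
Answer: -1760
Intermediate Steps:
l(R) = 4*R
E(L) = 4 (E(L) = -1 + 5 = 4)
(l(5)*(-22))*E(-3/6) = ((4*5)*(-22))*4 = (20*(-22))*4 = -440*4 = -1760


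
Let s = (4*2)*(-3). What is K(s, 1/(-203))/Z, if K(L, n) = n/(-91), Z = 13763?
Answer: 1/254243899 ≈ 3.9332e-9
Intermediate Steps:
s = -24 (s = 8*(-3) = -24)
K(L, n) = -n/91 (K(L, n) = n*(-1/91) = -n/91)
K(s, 1/(-203))/Z = -1/91/(-203)/13763 = -1/91*(-1/203)*(1/13763) = (1/18473)*(1/13763) = 1/254243899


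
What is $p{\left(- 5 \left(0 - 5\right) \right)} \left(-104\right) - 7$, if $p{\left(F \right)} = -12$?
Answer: $1241$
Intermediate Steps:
$p{\left(- 5 \left(0 - 5\right) \right)} \left(-104\right) - 7 = \left(-12\right) \left(-104\right) - 7 = 1248 - 7 = 1241$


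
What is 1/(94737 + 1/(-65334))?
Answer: 65334/6189547157 ≈ 1.0556e-5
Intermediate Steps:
1/(94737 + 1/(-65334)) = 1/(94737 - 1/65334) = 1/(6189547157/65334) = 65334/6189547157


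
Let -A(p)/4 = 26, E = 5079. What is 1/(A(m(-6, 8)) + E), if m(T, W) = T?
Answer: 1/4975 ≈ 0.00020101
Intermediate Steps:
A(p) = -104 (A(p) = -4*26 = -104)
1/(A(m(-6, 8)) + E) = 1/(-104 + 5079) = 1/4975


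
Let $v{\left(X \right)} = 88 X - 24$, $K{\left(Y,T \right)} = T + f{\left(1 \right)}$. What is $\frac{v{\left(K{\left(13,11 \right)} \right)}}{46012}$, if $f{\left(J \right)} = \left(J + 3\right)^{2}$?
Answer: $\frac{588}{11503} \approx 0.051117$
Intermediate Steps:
$f{\left(J \right)} = \left(3 + J\right)^{2}$
$K{\left(Y,T \right)} = 16 + T$ ($K{\left(Y,T \right)} = T + \left(3 + 1\right)^{2} = T + 4^{2} = T + 16 = 16 + T$)
$v{\left(X \right)} = -24 + 88 X$
$\frac{v{\left(K{\left(13,11 \right)} \right)}}{46012} = \frac{-24 + 88 \left(16 + 11\right)}{46012} = \left(-24 + 88 \cdot 27\right) \frac{1}{46012} = \left(-24 + 2376\right) \frac{1}{46012} = 2352 \cdot \frac{1}{46012} = \frac{588}{11503}$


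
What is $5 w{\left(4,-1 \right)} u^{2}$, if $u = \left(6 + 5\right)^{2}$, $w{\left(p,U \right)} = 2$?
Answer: $146410$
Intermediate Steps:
$u = 121$ ($u = 11^{2} = 121$)
$5 w{\left(4,-1 \right)} u^{2} = 5 \cdot 2 \cdot 121^{2} = 10 \cdot 14641 = 146410$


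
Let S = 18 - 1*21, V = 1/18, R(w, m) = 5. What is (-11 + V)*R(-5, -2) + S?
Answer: -1039/18 ≈ -57.722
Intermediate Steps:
V = 1/18 ≈ 0.055556
S = -3 (S = 18 - 21 = -3)
(-11 + V)*R(-5, -2) + S = (-11 + 1/18)*5 - 3 = -197/18*5 - 3 = -985/18 - 3 = -1039/18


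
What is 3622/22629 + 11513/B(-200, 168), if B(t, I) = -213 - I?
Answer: -86382565/2873883 ≈ -30.058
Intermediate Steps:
3622/22629 + 11513/B(-200, 168) = 3622/22629 + 11513/(-213 - 1*168) = 3622*(1/22629) + 11513/(-213 - 168) = 3622/22629 + 11513/(-381) = 3622/22629 + 11513*(-1/381) = 3622/22629 - 11513/381 = -86382565/2873883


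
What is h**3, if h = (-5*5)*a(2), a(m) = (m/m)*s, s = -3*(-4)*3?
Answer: -729000000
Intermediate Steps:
s = 36 (s = 12*3 = 36)
a(m) = 36 (a(m) = (m/m)*36 = 1*36 = 36)
h = -900 (h = -5*5*36 = -25*36 = -900)
h**3 = (-900)**3 = -729000000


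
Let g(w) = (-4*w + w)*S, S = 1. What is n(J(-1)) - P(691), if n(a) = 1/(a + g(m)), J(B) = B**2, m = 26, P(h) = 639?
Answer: -49204/77 ≈ -639.01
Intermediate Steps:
g(w) = -3*w (g(w) = (-4*w + w)*1 = -3*w*1 = -3*w)
n(a) = 1/(-78 + a) (n(a) = 1/(a - 3*26) = 1/(a - 78) = 1/(-78 + a))
n(J(-1)) - P(691) = 1/(-78 + (-1)**2) - 1*639 = 1/(-78 + 1) - 639 = 1/(-77) - 639 = -1/77 - 639 = -49204/77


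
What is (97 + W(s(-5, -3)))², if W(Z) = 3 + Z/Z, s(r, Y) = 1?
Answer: 10201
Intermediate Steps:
W(Z) = 4 (W(Z) = 3 + 1 = 4)
(97 + W(s(-5, -3)))² = (97 + 4)² = 101² = 10201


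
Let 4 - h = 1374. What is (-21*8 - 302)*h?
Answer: 643900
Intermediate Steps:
h = -1370 (h = 4 - 1*1374 = 4 - 1374 = -1370)
(-21*8 - 302)*h = (-21*8 - 302)*(-1370) = (-168 - 302)*(-1370) = -470*(-1370) = 643900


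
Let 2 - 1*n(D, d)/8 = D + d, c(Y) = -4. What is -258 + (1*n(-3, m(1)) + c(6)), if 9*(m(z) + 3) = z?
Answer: -1790/9 ≈ -198.89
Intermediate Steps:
m(z) = -3 + z/9
n(D, d) = 16 - 8*D - 8*d (n(D, d) = 16 - 8*(D + d) = 16 + (-8*D - 8*d) = 16 - 8*D - 8*d)
-258 + (1*n(-3, m(1)) + c(6)) = -258 + (1*(16 - 8*(-3) - 8*(-3 + (1/9)*1)) - 4) = -258 + (1*(16 + 24 - 8*(-3 + 1/9)) - 4) = -258 + (1*(16 + 24 - 8*(-26/9)) - 4) = -258 + (1*(16 + 24 + 208/9) - 4) = -258 + (1*(568/9) - 4) = -258 + (568/9 - 4) = -258 + 532/9 = -1790/9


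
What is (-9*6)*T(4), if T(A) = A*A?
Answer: -864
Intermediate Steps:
T(A) = A²
(-9*6)*T(4) = -9*6*4² = -54*16 = -864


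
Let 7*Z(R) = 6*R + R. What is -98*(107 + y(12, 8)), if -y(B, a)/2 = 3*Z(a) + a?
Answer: -4214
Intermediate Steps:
Z(R) = R (Z(R) = (6*R + R)/7 = (7*R)/7 = R)
y(B, a) = -8*a (y(B, a) = -2*(3*a + a) = -8*a)
-98*(107 + y(12, 8)) = -98*(107 - 8*8) = -98*(107 - 64) = -98*43 = -4214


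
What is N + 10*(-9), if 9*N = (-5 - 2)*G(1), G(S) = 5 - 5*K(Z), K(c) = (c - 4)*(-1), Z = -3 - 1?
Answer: -565/9 ≈ -62.778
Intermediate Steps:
Z = -4
K(c) = 4 - c (K(c) = (-4 + c)*(-1) = 4 - c)
G(S) = -35 (G(S) = 5 - 5*(4 - 1*(-4)) = 5 - 5*(4 + 4) = 5 - 5*8 = 5 - 40 = -35)
N = 245/9 (N = ((-5 - 2)*(-35))/9 = (-7*(-35))/9 = (1/9)*245 = 245/9 ≈ 27.222)
N + 10*(-9) = 245/9 + 10*(-9) = 245/9 - 90 = -565/9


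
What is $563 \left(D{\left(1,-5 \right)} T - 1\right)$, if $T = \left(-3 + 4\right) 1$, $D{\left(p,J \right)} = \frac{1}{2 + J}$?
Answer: $- \frac{2252}{3} \approx -750.67$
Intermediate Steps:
$T = 1$ ($T = 1 \cdot 1 = 1$)
$563 \left(D{\left(1,-5 \right)} T - 1\right) = 563 \left(\frac{1}{2 - 5} \cdot 1 - 1\right) = 563 \left(\frac{1}{-3} \cdot 1 - 1\right) = 563 \left(\left(- \frac{1}{3}\right) 1 - 1\right) = 563 \left(- \frac{1}{3} - 1\right) = 563 \left(- \frac{4}{3}\right) = - \frac{2252}{3}$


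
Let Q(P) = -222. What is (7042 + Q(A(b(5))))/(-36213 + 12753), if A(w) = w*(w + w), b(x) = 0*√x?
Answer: -341/1173 ≈ -0.29071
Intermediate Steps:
b(x) = 0
A(w) = 2*w² (A(w) = w*(2*w) = 2*w²)
(7042 + Q(A(b(5))))/(-36213 + 12753) = (7042 - 222)/(-36213 + 12753) = 6820/(-23460) = 6820*(-1/23460) = -341/1173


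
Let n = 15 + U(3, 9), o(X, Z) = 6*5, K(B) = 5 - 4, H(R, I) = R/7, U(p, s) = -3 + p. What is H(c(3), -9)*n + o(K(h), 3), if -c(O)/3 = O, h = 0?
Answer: 75/7 ≈ 10.714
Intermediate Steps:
c(O) = -3*O
H(R, I) = R/7 (H(R, I) = R*(⅐) = R/7)
K(B) = 1
o(X, Z) = 30
n = 15 (n = 15 + (-3 + 3) = 15 + 0 = 15)
H(c(3), -9)*n + o(K(h), 3) = ((-3*3)/7)*15 + 30 = ((⅐)*(-9))*15 + 30 = -9/7*15 + 30 = -135/7 + 30 = 75/7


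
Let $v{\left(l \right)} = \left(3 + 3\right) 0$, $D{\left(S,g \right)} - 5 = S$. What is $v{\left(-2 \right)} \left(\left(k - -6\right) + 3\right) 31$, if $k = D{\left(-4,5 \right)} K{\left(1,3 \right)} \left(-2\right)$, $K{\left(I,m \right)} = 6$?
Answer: $0$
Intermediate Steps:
$D{\left(S,g \right)} = 5 + S$
$v{\left(l \right)} = 0$ ($v{\left(l \right)} = 6 \cdot 0 = 0$)
$k = -12$ ($k = \left(5 - 4\right) 6 \left(-2\right) = 1 \cdot 6 \left(-2\right) = 6 \left(-2\right) = -12$)
$v{\left(-2 \right)} \left(\left(k - -6\right) + 3\right) 31 = 0 \left(\left(-12 - -6\right) + 3\right) 31 = 0 \left(\left(-12 + \left(-1 + 7\right)\right) + 3\right) 31 = 0 \left(\left(-12 + 6\right) + 3\right) 31 = 0 \left(-6 + 3\right) 31 = 0 \left(-3\right) 31 = 0 \cdot 31 = 0$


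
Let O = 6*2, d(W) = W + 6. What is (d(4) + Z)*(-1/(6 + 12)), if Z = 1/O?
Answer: -121/216 ≈ -0.56019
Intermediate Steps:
d(W) = 6 + W
O = 12
Z = 1/12 ≈ 0.083333
(d(4) + Z)*(-1/(6 + 12)) = ((6 + 4) + 1/12)*(-1/(6 + 12)) = (10 + 1/12)*(-1/18) = 121*(-1*1/18)/12 = (121/12)*(-1/18) = -121/216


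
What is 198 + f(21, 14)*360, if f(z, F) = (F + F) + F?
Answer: 15318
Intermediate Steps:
f(z, F) = 3*F (f(z, F) = 2*F + F = 3*F)
198 + f(21, 14)*360 = 198 + (3*14)*360 = 198 + 42*360 = 198 + 15120 = 15318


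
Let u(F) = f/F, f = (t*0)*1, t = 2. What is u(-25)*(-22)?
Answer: 0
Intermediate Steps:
f = 0 (f = (2*0)*1 = 0*1 = 0)
u(F) = 0 (u(F) = 0/F = 0)
u(-25)*(-22) = 0*(-22) = 0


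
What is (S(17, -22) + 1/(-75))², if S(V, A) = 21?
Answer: 2477476/5625 ≈ 440.44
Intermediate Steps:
(S(17, -22) + 1/(-75))² = (21 + 1/(-75))² = (21 - 1/75)² = (1574/75)² = 2477476/5625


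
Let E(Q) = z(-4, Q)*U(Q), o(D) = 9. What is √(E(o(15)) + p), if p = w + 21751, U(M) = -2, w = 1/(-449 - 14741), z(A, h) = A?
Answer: √102460954790/2170 ≈ 147.51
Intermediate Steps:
w = -1/15190 (w = 1/(-15190) = -1/15190 ≈ -6.5833e-5)
E(Q) = 8 (E(Q) = -4*(-2) = 8)
p = 330397689/15190 (p = -1/15190 + 21751 = 330397689/15190 ≈ 21751.)
√(E(o(15)) + p) = √(8 + 330397689/15190) = √(330519209/15190) = √102460954790/2170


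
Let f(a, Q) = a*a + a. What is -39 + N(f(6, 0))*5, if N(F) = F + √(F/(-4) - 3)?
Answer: 171 + 15*I*√6/2 ≈ 171.0 + 18.371*I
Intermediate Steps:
f(a, Q) = a + a² (f(a, Q) = a² + a = a + a²)
N(F) = F + √(-3 - F/4) (N(F) = F + √(F*(-¼) - 3) = F + √(-F/4 - 3) = F + √(-3 - F/4))
-39 + N(f(6, 0))*5 = -39 + (6*(1 + 6) + √(-12 - 6*(1 + 6))/2)*5 = -39 + (6*7 + √(-12 - 6*7)/2)*5 = -39 + (42 + √(-12 - 1*42)/2)*5 = -39 + (42 + √(-12 - 42)/2)*5 = -39 + (42 + √(-54)/2)*5 = -39 + (42 + (3*I*√6)/2)*5 = -39 + (42 + 3*I*√6/2)*5 = -39 + (210 + 15*I*√6/2) = 171 + 15*I*√6/2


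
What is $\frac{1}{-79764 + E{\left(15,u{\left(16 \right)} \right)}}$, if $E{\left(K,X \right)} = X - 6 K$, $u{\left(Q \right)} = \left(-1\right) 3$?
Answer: $- \frac{1}{79857} \approx -1.2522 \cdot 10^{-5}$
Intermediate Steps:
$u{\left(Q \right)} = -3$
$\frac{1}{-79764 + E{\left(15,u{\left(16 \right)} \right)}} = \frac{1}{-79764 - 93} = \frac{1}{-79857} = - \frac{1}{79857}$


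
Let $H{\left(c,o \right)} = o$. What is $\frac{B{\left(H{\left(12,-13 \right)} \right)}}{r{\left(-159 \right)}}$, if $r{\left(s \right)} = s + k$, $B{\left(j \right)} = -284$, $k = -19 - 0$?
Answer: $\frac{142}{89} \approx 1.5955$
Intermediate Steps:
$k = -19$ ($k = -19 + 0 = -19$)
$r{\left(s \right)} = -19 + s$ ($r{\left(s \right)} = s - 19 = -19 + s$)
$\frac{B{\left(H{\left(12,-13 \right)} \right)}}{r{\left(-159 \right)}} = - \frac{284}{-19 - 159} = - \frac{284}{-178} = \left(-284\right) \left(- \frac{1}{178}\right) = \frac{142}{89}$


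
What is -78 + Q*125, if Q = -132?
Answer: -16578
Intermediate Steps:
-78 + Q*125 = -78 - 132*125 = -78 - 16500 = -16578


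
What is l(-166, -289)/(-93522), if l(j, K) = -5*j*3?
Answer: -415/15587 ≈ -0.026625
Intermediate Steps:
l(j, K) = -15*j
l(-166, -289)/(-93522) = -15*(-166)/(-93522) = 2490*(-1/93522) = -415/15587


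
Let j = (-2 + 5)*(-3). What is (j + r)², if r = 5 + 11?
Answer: 49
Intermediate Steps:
r = 16
j = -9 (j = 3*(-3) = -9)
(j + r)² = (-9 + 16)² = 7² = 49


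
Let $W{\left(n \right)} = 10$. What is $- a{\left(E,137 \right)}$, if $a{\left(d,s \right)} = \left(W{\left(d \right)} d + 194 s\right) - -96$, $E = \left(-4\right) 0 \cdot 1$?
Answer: $-26674$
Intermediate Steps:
$E = 0$ ($E = 0 \cdot 1 = 0$)
$a{\left(d,s \right)} = 96 + 10 d + 194 s$ ($a{\left(d,s \right)} = \left(10 d + 194 s\right) - -96 = \left(10 d + 194 s\right) + 96 = 96 + 10 d + 194 s$)
$- a{\left(E,137 \right)} = - (96 + 10 \cdot 0 + 194 \cdot 137) = - (96 + 0 + 26578) = \left(-1\right) 26674 = -26674$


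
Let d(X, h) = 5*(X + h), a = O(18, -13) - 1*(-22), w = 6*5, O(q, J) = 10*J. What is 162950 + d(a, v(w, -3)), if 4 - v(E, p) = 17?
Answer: 162345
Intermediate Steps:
w = 30
a = -108 (a = 10*(-13) - 1*(-22) = -130 + 22 = -108)
v(E, p) = -13 (v(E, p) = 4 - 1*17 = 4 - 17 = -13)
d(X, h) = 5*X + 5*h
162950 + d(a, v(w, -3)) = 162950 + (5*(-108) + 5*(-13)) = 162950 + (-540 - 65) = 162950 - 605 = 162345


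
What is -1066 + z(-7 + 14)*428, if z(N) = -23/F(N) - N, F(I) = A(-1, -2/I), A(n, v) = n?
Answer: 5782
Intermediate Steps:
F(I) = -1
z(N) = 23 - N (z(N) = -23/(-1) - N = -23*(-1) - N = 23 - N)
-1066 + z(-7 + 14)*428 = -1066 + (23 - (-7 + 14))*428 = -1066 + (23 - 1*7)*428 = -1066 + (23 - 7)*428 = -1066 + 16*428 = -1066 + 6848 = 5782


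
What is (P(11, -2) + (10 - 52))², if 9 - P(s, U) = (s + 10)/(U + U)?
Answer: 12321/16 ≈ 770.06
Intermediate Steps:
P(s, U) = 9 - (10 + s)/(2*U) (P(s, U) = 9 - (s + 10)/(U + U) = 9 - (10 + s)/(2*U))
(P(11, -2) + (10 - 52))² = ((½)*(-10 - 1*11 + 18*(-2))/(-2) + (10 - 52))² = ((½)*(-½)*(-10 - 11 - 36) - 42)² = ((½)*(-½)*(-57) - 42)² = (57/4 - 42)² = (-111/4)² = 12321/16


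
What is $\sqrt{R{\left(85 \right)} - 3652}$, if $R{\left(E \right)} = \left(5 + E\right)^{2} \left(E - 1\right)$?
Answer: $2 \sqrt{169187} \approx 822.65$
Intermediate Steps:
$R{\left(E \right)} = \left(5 + E\right)^{2} \left(-1 + E\right)$
$\sqrt{R{\left(85 \right)} - 3652} = \sqrt{\left(5 + 85\right)^{2} \left(-1 + 85\right) - 3652} = \sqrt{90^{2} \cdot 84 - 3652} = \sqrt{8100 \cdot 84 - 3652} = \sqrt{680400 - 3652} = \sqrt{676748} = 2 \sqrt{169187}$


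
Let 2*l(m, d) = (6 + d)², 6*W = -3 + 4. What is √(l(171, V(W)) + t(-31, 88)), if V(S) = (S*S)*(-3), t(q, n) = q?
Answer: 13*I*√46/24 ≈ 3.6738*I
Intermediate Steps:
W = ⅙ (W = (-3 + 4)/6 = (⅙)*1 = ⅙ ≈ 0.16667)
V(S) = -3*S² (V(S) = S²*(-3) = -3*S²)
l(m, d) = (6 + d)²/2
√(l(171, V(W)) + t(-31, 88)) = √((6 - 3*(⅙)²)²/2 - 31) = √((6 - 3*1/36)²/2 - 31) = √((6 - 1/12)²/2 - 31) = √((71/12)²/2 - 31) = √((½)*(5041/144) - 31) = √(5041/288 - 31) = √(-3887/288) = 13*I*√46/24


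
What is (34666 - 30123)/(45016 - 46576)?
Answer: -4543/1560 ≈ -2.9122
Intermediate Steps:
(34666 - 30123)/(45016 - 46576) = 4543/(-1560) = 4543*(-1/1560) = -4543/1560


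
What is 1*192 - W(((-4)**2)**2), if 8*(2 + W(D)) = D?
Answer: 162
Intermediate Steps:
W(D) = -2 + D/8
1*192 - W(((-4)**2)**2) = 1*192 - (-2 + ((-4)**2)**2/8) = 192 - (-2 + (1/8)*16**2) = 192 - (-2 + (1/8)*256) = 192 - (-2 + 32) = 192 - 1*30 = 192 - 30 = 162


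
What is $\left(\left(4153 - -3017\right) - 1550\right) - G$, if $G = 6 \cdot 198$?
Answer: $4432$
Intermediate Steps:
$G = 1188$
$\left(\left(4153 - -3017\right) - 1550\right) - G = \left(\left(4153 - -3017\right) - 1550\right) - 1188 = \left(\left(4153 + 3017\right) - 1550\right) - 1188 = \left(7170 - 1550\right) - 1188 = 5620 - 1188 = 4432$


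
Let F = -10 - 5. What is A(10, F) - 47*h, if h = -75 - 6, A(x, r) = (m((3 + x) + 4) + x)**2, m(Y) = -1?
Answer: 3888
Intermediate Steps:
F = -15
A(x, r) = (-1 + x)**2
h = -81
A(10, F) - 47*h = (-1 + 10)**2 - 47*(-81) = 9**2 + 3807 = 81 + 3807 = 3888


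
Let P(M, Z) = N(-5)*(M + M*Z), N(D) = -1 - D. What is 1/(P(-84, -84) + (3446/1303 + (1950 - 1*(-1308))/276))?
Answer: 59938/1672416989 ≈ 3.5839e-5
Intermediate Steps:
P(M, Z) = 4*M + 4*M*Z (P(M, Z) = (-1 - 1*(-5))*(M + M*Z) = (-1 + 5)*(M + M*Z) = 4*(M + M*Z) = 4*M + 4*M*Z)
1/(P(-84, -84) + (3446/1303 + (1950 - 1*(-1308))/276)) = 1/(4*(-84)*(1 - 84) + (3446/1303 + (1950 - 1*(-1308))/276)) = 1/(4*(-84)*(-83) + (3446*(1/1303) + (1950 + 1308)*(1/276))) = 1/(27888 + (3446/1303 + 3258*(1/276))) = 1/(27888 + (3446/1303 + 543/46)) = 1/(27888 + 866045/59938) = 1/(1672416989/59938) = 59938/1672416989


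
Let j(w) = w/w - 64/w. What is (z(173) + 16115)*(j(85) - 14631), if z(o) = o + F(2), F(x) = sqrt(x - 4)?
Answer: -20255984832/85 - 1243614*I*sqrt(2)/85 ≈ -2.3831e+8 - 20691.0*I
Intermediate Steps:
F(x) = sqrt(-4 + x)
z(o) = o + I*sqrt(2) (z(o) = o + sqrt(-4 + 2) = o + sqrt(-2) = o + I*sqrt(2))
j(w) = 1 - 64/w
(z(173) + 16115)*(j(85) - 14631) = ((173 + I*sqrt(2)) + 16115)*((-64 + 85)/85 - 14631) = (16288 + I*sqrt(2))*((1/85)*21 - 14631) = (16288 + I*sqrt(2))*(21/85 - 14631) = (16288 + I*sqrt(2))*(-1243614/85) = -20255984832/85 - 1243614*I*sqrt(2)/85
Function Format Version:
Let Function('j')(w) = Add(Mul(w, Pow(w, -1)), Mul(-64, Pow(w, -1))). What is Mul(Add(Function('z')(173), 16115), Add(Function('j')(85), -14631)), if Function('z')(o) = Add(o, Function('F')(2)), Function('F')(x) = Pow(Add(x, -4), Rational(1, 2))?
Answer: Add(Rational(-20255984832, 85), Mul(Rational(-1243614, 85), I, Pow(2, Rational(1, 2)))) ≈ Add(-2.3831e+8, Mul(-20691., I))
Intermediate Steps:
Function('F')(x) = Pow(Add(-4, x), Rational(1, 2))
Function('z')(o) = Add(o, Mul(I, Pow(2, Rational(1, 2)))) (Function('z')(o) = Add(o, Pow(Add(-4, 2), Rational(1, 2))) = Add(o, Pow(-2, Rational(1, 2))) = Add(o, Mul(I, Pow(2, Rational(1, 2)))))
Function('j')(w) = Add(1, Mul(-64, Pow(w, -1)))
Mul(Add(Function('z')(173), 16115), Add(Function('j')(85), -14631)) = Mul(Add(Add(173, Mul(I, Pow(2, Rational(1, 2)))), 16115), Add(Mul(Pow(85, -1), Add(-64, 85)), -14631)) = Mul(Add(16288, Mul(I, Pow(2, Rational(1, 2)))), Add(Mul(Rational(1, 85), 21), -14631)) = Mul(Add(16288, Mul(I, Pow(2, Rational(1, 2)))), Add(Rational(21, 85), -14631)) = Mul(Add(16288, Mul(I, Pow(2, Rational(1, 2)))), Rational(-1243614, 85)) = Add(Rational(-20255984832, 85), Mul(Rational(-1243614, 85), I, Pow(2, Rational(1, 2))))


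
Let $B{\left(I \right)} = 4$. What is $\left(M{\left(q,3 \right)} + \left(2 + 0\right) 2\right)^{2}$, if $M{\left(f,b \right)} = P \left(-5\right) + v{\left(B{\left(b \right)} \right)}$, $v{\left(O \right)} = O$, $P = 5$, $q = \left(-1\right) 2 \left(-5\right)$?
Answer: $289$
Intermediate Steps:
$q = 10$ ($q = \left(-2\right) \left(-5\right) = 10$)
$M{\left(f,b \right)} = -21$ ($M{\left(f,b \right)} = 5 \left(-5\right) + 4 = -25 + 4 = -21$)
$\left(M{\left(q,3 \right)} + \left(2 + 0\right) 2\right)^{2} = \left(-21 + \left(2 + 0\right) 2\right)^{2} = \left(-21 + 2 \cdot 2\right)^{2} = \left(-21 + 4\right)^{2} = \left(-17\right)^{2} = 289$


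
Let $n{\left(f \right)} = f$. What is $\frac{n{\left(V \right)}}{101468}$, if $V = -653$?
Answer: $- \frac{653}{101468} \approx -0.0064355$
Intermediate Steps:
$\frac{n{\left(V \right)}}{101468} = - \frac{653}{101468}$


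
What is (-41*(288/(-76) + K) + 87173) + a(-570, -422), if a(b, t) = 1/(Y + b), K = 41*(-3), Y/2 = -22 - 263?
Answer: 105303359/1140 ≈ 92371.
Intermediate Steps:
Y = -570 (Y = 2*(-22 - 263) = 2*(-285) = -570)
K = -123
a(b, t) = 1/(-570 + b)
(-41*(288/(-76) + K) + 87173) + a(-570, -422) = (-41*(288/(-76) - 123) + 87173) + 1/(-570 - 570) = (-41*(288*(-1/76) - 123) + 87173) + 1/(-1140) = (-41*(-72/19 - 123) + 87173) - 1/1140 = (-41*(-2409/19) + 87173) - 1/1140 = (98769/19 + 87173) - 1/1140 = 1755056/19 - 1/1140 = 105303359/1140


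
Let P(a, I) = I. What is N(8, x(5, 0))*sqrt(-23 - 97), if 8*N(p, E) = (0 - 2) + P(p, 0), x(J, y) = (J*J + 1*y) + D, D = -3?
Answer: -I*sqrt(30)/2 ≈ -2.7386*I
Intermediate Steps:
x(J, y) = -3 + y + J**2 (x(J, y) = (J*J + 1*y) - 3 = (J**2 + y) - 3 = (y + J**2) - 3 = -3 + y + J**2)
N(p, E) = -1/4 (N(p, E) = ((0 - 2) + 0)/8 = (-2 + 0)/8 = (1/8)*(-2) = -1/4)
N(8, x(5, 0))*sqrt(-23 - 97) = -sqrt(-23 - 97)/4 = -I*sqrt(30)/2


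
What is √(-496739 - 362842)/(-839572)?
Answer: -3*I*√95509/839572 ≈ -0.0011043*I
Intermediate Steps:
√(-496739 - 362842)/(-839572) = √(-859581)*(-1/839572) = (3*I*√95509)*(-1/839572) = -3*I*√95509/839572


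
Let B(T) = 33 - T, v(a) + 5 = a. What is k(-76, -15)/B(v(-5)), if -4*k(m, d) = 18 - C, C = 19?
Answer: 1/172 ≈ 0.0058140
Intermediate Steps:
v(a) = -5 + a
k(m, d) = ¼ (k(m, d) = -(18 - 1*19)/4 = -(18 - 19)/4 = -¼*(-1) = ¼)
k(-76, -15)/B(v(-5)) = 1/(4*(33 - (-5 - 5))) = 1/(4*(33 - 1*(-10))) = 1/(4*(33 + 10)) = (¼)/43 = (¼)*(1/43) = 1/172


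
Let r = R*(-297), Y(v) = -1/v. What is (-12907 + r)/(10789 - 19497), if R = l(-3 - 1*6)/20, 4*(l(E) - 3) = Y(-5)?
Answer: 740131/497600 ≈ 1.4874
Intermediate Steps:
l(E) = 61/20 (l(E) = 3 + (-1/(-5))/4 = 3 + (-1*(-⅕))/4 = 3 + (¼)*(⅕) = 3 + 1/20 = 61/20)
R = 61/400 (R = (61/20)/20 = (61/20)*(1/20) = 61/400 ≈ 0.15250)
r = -18117/400 (r = (61/400)*(-297) = -18117/400 ≈ -45.292)
(-12907 + r)/(10789 - 19497) = (-12907 - 18117/400)/(10789 - 19497) = -5180917/400/(-8708) = -5180917/400*(-1/8708) = 740131/497600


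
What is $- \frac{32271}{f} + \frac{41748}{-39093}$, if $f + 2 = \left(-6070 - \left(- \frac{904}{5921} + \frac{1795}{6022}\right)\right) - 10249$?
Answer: $\frac{2298620646839806}{2527801318481893} \approx 0.90934$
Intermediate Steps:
$f = - \frac{581951036409}{35656262}$ ($f = -2 - \frac{581879723885}{35656262} = - \frac{581951036409}{35656262} \approx -16321.0$)
$- \frac{32271}{f} + \frac{41748}{-39093} = - \frac{32271}{- \frac{581951036409}{35656262}} + \frac{41748}{-39093} = \left(-32271\right) \left(- \frac{35656262}{581951036409}\right) + 41748 \left(- \frac{1}{39093}\right) = \frac{383554410334}{193983678803} - \frac{13916}{13031} = \frac{2298620646839806}{2527801318481893}$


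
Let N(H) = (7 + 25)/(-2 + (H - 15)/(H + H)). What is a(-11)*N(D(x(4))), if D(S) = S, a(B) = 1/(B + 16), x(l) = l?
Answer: -256/135 ≈ -1.8963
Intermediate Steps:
a(B) = 1/(16 + B)
N(H) = 32/(-2 + (-15 + H)/(2*H)) (N(H) = 32/(-2 + (-15 + H)/((2*H))) = 32/(-2 + (-15 + H)*(1/(2*H))) = 32/(-2 + (-15 + H)/(2*H)))
a(-11)*N(D(x(4))) = (-64*4/(15 + 3*4))/(16 - 11) = (-64*4/(15 + 12))/5 = (-64*4/27)/5 = (-64*4*1/27)/5 = (⅕)*(-256/27) = -256/135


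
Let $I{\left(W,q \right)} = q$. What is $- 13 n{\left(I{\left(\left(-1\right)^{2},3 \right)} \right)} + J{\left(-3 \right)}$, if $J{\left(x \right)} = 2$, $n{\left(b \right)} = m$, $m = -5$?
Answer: $67$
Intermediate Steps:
$n{\left(b \right)} = -5$
$- 13 n{\left(I{\left(\left(-1\right)^{2},3 \right)} \right)} + J{\left(-3 \right)} = \left(-13\right) \left(-5\right) + 2 = 65 + 2 = 67$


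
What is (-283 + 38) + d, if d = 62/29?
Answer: -7043/29 ≈ -242.86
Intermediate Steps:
d = 62/29 (d = 62*(1/29) = 62/29 ≈ 2.1379)
(-283 + 38) + d = (-283 + 38) + 62/29 = -245 + 62/29 = -7043/29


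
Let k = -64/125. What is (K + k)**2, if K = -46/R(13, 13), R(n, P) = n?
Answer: 43322724/2640625 ≈ 16.406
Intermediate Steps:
K = -46/13 ≈ -3.5385
k = -64/125 (k = -64*1/125 = -64/125 ≈ -0.51200)
(K + k)**2 = (-46/13 - 64/125)**2 = (-6582/1625)**2 = 43322724/2640625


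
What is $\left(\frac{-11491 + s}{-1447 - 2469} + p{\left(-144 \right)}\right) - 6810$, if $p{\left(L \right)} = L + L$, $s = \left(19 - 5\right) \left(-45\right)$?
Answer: $- \frac{27783647}{3916} \approx -7094.9$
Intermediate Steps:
$s = -630$ ($s = 14 \left(-45\right) = -630$)
$p{\left(L \right)} = 2 L$
$\left(\frac{-11491 + s}{-1447 - 2469} + p{\left(-144 \right)}\right) - 6810 = \left(\frac{-11491 - 630}{-1447 - 2469} + 2 \left(-144\right)\right) - 6810 = \left(- \frac{12121}{-3916} - 288\right) - 6810 = \left(\left(-12121\right) \left(- \frac{1}{3916}\right) - 288\right) - 6810 = \left(\frac{12121}{3916} - 288\right) - 6810 = - \frac{1115687}{3916} - 6810 = - \frac{27783647}{3916}$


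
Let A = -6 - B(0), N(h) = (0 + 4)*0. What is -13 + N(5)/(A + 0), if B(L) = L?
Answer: -13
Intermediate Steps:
N(h) = 0 (N(h) = 4*0 = 0)
A = -6 (A = -6 - 1*0 = -6 + 0 = -6)
-13 + N(5)/(A + 0) = -13 + 0/(-6 + 0) = -13 + 0/(-6) = -13 - ⅙*0 = -13 + 0 = -13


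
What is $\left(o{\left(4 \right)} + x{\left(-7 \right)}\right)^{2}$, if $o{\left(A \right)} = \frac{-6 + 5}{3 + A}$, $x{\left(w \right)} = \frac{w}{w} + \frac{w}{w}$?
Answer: $\frac{169}{49} \approx 3.449$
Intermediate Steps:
$x{\left(w \right)} = 2$ ($x{\left(w \right)} = 1 + 1 = 2$)
$o{\left(A \right)} = - \frac{1}{3 + A}$
$\left(o{\left(4 \right)} + x{\left(-7 \right)}\right)^{2} = \left(- \frac{1}{3 + 4} + 2\right)^{2} = \left(- \frac{1}{7} + 2\right)^{2} = \left(\frac{13}{7}\right)^{2} = \frac{169}{49}$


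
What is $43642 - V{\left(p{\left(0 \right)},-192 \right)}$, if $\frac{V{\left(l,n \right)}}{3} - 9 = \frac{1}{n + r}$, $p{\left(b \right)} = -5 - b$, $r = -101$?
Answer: $\frac{12779198}{293} \approx 43615.0$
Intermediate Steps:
$V{\left(l,n \right)} = 27 + \frac{3}{-101 + n}$ ($V{\left(l,n \right)} = 27 + \frac{3}{n - 101} = 27 + \frac{3}{-101 + n}$)
$43642 - V{\left(p{\left(0 \right)},-192 \right)} = 43642 - \frac{3 \left(-908 + 9 \left(-192\right)\right)}{-101 - 192} = 43642 - \frac{3 \left(-908 - 1728\right)}{-293} = 43642 - 3 \left(- \frac{1}{293}\right) \left(-2636\right) = 43642 - \frac{7908}{293} = \frac{12779198}{293}$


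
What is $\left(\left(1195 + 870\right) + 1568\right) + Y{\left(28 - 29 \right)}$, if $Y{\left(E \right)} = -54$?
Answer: $3579$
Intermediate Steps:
$\left(\left(1195 + 870\right) + 1568\right) + Y{\left(28 - 29 \right)} = \left(\left(1195 + 870\right) + 1568\right) - 54 = \left(2065 + 1568\right) - 54 = 3633 - 54 = 3579$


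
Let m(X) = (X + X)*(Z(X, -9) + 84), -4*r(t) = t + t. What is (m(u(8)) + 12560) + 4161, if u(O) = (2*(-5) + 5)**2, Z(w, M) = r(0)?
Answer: 20921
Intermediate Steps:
r(t) = -t/2 (r(t) = -(t + t)/4 = -t/2)
Z(w, M) = 0 (Z(w, M) = -1/2*0 = 0)
u(O) = 25 (u(O) = (-10 + 5)**2 = (-5)**2 = 25)
m(X) = 168*X (m(X) = (X + X)*(0 + 84) = (2*X)*84 = 168*X)
(m(u(8)) + 12560) + 4161 = (168*25 + 12560) + 4161 = (4200 + 12560) + 4161 = 16760 + 4161 = 20921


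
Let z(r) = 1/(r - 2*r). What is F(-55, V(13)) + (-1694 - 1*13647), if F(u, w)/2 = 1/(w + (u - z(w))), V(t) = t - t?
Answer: -15341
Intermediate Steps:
V(t) = 0
z(r) = -1/r (z(r) = 1/(-r) = -1/r)
F(u, w) = 2/(u + w + 1/w) (F(u, w) = 2/(w + (u - (-1)/w)) = 2/(w + (u + 1/w)) = 2/(u + w + 1/w))
F(-55, V(13)) + (-1694 - 1*13647) = 2*0/(1 + 0*(-55 + 0)) + (-1694 - 1*13647) = 2*0/(1 + 0*(-55)) + (-1694 - 13647) = 2*0/(1 + 0) - 15341 = 2*0/1 - 15341 = 2*0*1 - 15341 = 0 - 15341 = -15341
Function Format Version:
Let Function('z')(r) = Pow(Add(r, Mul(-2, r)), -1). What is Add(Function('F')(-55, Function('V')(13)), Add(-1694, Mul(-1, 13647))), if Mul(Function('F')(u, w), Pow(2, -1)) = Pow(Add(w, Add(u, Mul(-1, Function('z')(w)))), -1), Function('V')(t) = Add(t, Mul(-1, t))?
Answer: -15341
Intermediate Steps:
Function('V')(t) = 0
Function('z')(r) = Mul(-1, Pow(r, -1)) (Function('z')(r) = Pow(Mul(-1, r), -1) = Mul(-1, Pow(r, -1)))
Function('F')(u, w) = Mul(2, Pow(Add(u, w, Pow(w, -1)), -1)) (Function('F')(u, w) = Mul(2, Pow(Add(w, Add(u, Mul(-1, Mul(-1, Pow(w, -1))))), -1)) = Mul(2, Pow(Add(w, Add(u, Pow(w, -1))), -1)) = Mul(2, Pow(Add(u, w, Pow(w, -1)), -1)))
Add(Function('F')(-55, Function('V')(13)), Add(-1694, Mul(-1, 13647))) = Add(Mul(2, 0, Pow(Add(1, Mul(0, Add(-55, 0))), -1)), Add(-1694, Mul(-1, 13647))) = Add(Mul(2, 0, Pow(Add(1, Mul(0, -55)), -1)), Add(-1694, -13647)) = Add(Mul(2, 0, Pow(Add(1, 0), -1)), -15341) = Add(Mul(2, 0, Pow(1, -1)), -15341) = Add(Mul(2, 0, 1), -15341) = Add(0, -15341) = -15341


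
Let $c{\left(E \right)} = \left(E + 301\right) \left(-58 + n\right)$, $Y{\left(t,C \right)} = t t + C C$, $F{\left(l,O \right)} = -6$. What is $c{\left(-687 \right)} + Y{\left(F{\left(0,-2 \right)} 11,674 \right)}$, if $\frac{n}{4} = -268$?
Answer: $894812$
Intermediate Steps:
$n = -1072$ ($n = 4 \left(-268\right) = -1072$)
$Y{\left(t,C \right)} = C^{2} + t^{2}$ ($Y{\left(t,C \right)} = t^{2} + C^{2} = C^{2} + t^{2}$)
$c{\left(E \right)} = -340130 - 1130 E$ ($c{\left(E \right)} = \left(E + 301\right) \left(-58 - 1072\right) = \left(301 + E\right) \left(-1130\right) = -340130 - 1130 E$)
$c{\left(-687 \right)} + Y{\left(F{\left(0,-2 \right)} 11,674 \right)} = \left(-340130 - -776310\right) + \left(674^{2} + \left(\left(-6\right) 11\right)^{2}\right) = \left(-340130 + 776310\right) + \left(454276 + \left(-66\right)^{2}\right) = 436180 + \left(454276 + 4356\right) = 436180 + 458632 = 894812$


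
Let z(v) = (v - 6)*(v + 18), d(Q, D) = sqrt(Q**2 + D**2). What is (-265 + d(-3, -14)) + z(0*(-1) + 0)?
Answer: -373 + sqrt(205) ≈ -358.68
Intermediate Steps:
d(Q, D) = sqrt(D**2 + Q**2)
z(v) = (-6 + v)*(18 + v)
(-265 + d(-3, -14)) + z(0*(-1) + 0) = (-265 + sqrt((-14)**2 + (-3)**2)) + (-108 + (0*(-1) + 0)**2 + 12*(0*(-1) + 0)) = (-265 + sqrt(196 + 9)) + (-108 + (0 + 0)**2 + 12*(0 + 0)) = (-265 + sqrt(205)) + (-108 + 0**2 + 12*0) = (-265 + sqrt(205)) + (-108 + 0 + 0) = (-265 + sqrt(205)) - 108 = -373 + sqrt(205)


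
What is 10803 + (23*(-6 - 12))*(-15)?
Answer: 17013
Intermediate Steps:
10803 + (23*(-6 - 12))*(-15) = 10803 + (23*(-18))*(-15) = 10803 - 414*(-15) = 10803 + 6210 = 17013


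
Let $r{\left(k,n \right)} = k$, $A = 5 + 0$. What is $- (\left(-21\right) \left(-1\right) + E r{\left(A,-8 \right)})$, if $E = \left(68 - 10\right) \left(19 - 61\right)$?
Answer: $12159$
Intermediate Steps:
$A = 5$
$E = -2436$ ($E = 58 \left(-42\right) = -2436$)
$- (\left(-21\right) \left(-1\right) + E r{\left(A,-8 \right)}) = - (\left(-21\right) \left(-1\right) - 12180) = - (21 - 12180) = \left(-1\right) \left(-12159\right) = 12159$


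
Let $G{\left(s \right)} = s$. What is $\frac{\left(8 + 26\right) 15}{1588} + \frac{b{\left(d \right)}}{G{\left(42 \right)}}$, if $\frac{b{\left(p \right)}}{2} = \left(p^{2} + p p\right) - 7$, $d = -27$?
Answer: $\frac{1157449}{16674} \approx 69.416$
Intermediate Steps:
$b{\left(p \right)} = -14 + 4 p^{2}$ ($b{\left(p \right)} = 2 \left(\left(p^{2} + p p\right) - 7\right) = 2 \left(\left(p^{2} + p^{2}\right) - 7\right) = 2 \left(2 p^{2} - 7\right) = 2 \left(-7 + 2 p^{2}\right) = -14 + 4 p^{2}$)
$\frac{\left(8 + 26\right) 15}{1588} + \frac{b{\left(d \right)}}{G{\left(42 \right)}} = \frac{\left(8 + 26\right) 15}{1588} + \frac{-14 + 4 \left(-27\right)^{2}}{42} = 34 \cdot 15 \cdot \frac{1}{1588} + \left(-14 + 4 \cdot 729\right) \frac{1}{42} = 510 \cdot \frac{1}{1588} + \left(-14 + 2916\right) \frac{1}{42} = \frac{255}{794} + 2902 \cdot \frac{1}{42} = \frac{255}{794} + \frac{1451}{21} = \frac{1157449}{16674}$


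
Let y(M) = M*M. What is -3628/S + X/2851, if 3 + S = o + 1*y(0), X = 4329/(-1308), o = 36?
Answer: -4509782227/41020188 ≈ -109.94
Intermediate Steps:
X = -1443/436 (X = 4329*(-1/1308) = -1443/436 ≈ -3.3096)
y(M) = M²
S = 33 (S = -3 + (36 + 1*0²) = -3 + (36 + 1*0) = -3 + (36 + 0) = -3 + 36 = 33)
-3628/S + X/2851 = -3628/33 - 1443/436/2851 = -3628*1/33 - 1443/436*1/2851 = -3628/33 - 1443/1243036 = -4509782227/41020188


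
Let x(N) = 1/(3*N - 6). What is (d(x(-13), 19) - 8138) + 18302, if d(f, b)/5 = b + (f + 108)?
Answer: 97190/9 ≈ 10799.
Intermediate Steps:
x(N) = 1/(-6 + 3*N)
d(f, b) = 540 + 5*b + 5*f (d(f, b) = 5*(b + (f + 108)) = 5*(b + (108 + f)) = 5*(108 + b + f) = 540 + 5*b + 5*f)
(d(x(-13), 19) - 8138) + 18302 = ((540 + 5*19 + 5*(1/(3*(-2 - 13)))) - 8138) + 18302 = ((540 + 95 + 5*((⅓)/(-15))) - 8138) + 18302 = ((540 + 95 + 5*((⅓)*(-1/15))) - 8138) + 18302 = ((540 + 95 + 5*(-1/45)) - 8138) + 18302 = ((540 + 95 - ⅑) - 8138) + 18302 = (5714/9 - 8138) + 18302 = -67528/9 + 18302 = 97190/9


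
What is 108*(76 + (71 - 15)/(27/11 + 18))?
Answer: 212592/25 ≈ 8503.7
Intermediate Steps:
108*(76 + (71 - 15)/(27/11 + 18)) = 108*(76 + 56/(27*(1/11) + 18)) = 108*(76 + 56/(27/11 + 18)) = 108*(76 + 56/(225/11)) = 108*(76 + 56*(11/225)) = 108*(76 + 616/225) = 108*(17716/225) = 212592/25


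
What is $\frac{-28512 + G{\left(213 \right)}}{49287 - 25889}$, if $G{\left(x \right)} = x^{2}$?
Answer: $\frac{16857}{23398} \approx 0.72045$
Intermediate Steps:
$\frac{-28512 + G{\left(213 \right)}}{49287 - 25889} = \frac{-28512 + 213^{2}}{49287 - 25889} = \frac{-28512 + 45369}{23398} = 16857 \cdot \frac{1}{23398} = \frac{16857}{23398}$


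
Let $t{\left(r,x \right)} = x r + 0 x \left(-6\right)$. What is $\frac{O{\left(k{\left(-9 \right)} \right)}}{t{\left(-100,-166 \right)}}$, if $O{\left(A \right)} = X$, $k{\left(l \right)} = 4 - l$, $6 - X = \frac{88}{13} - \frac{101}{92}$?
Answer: $\frac{393}{19853600} \approx 1.9795 \cdot 10^{-5}$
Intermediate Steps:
$t{\left(r,x \right)} = r x$ ($t{\left(r,x \right)} = r x + 0 \left(-6\right) = r x + 0 = r x$)
$X = \frac{393}{1196}$ ($X = 6 - \left(\frac{88}{13} - \frac{101}{92}\right) = 6 - \frac{6783}{1196} = \frac{393}{1196} \approx 0.3286$)
$O{\left(A \right)} = \frac{393}{1196}$
$\frac{O{\left(k{\left(-9 \right)} \right)}}{t{\left(-100,-166 \right)}} = \frac{393}{1196 \left(\left(-100\right) \left(-166\right)\right)} = \frac{393}{1196 \cdot 16600} = \frac{393}{1196} \cdot \frac{1}{16600} = \frac{393}{19853600}$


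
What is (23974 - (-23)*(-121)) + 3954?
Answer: 25145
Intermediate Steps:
(23974 - (-23)*(-121)) + 3954 = (23974 - 1*2783) + 3954 = (23974 - 2783) + 3954 = 21191 + 3954 = 25145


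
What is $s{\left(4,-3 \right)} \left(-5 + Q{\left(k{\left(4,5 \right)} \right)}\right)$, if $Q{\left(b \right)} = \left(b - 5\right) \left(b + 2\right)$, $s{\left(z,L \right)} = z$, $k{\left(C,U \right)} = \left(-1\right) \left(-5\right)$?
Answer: $-20$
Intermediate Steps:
$k{\left(C,U \right)} = 5$
$Q{\left(b \right)} = \left(-5 + b\right) \left(2 + b\right)$
$s{\left(4,-3 \right)} \left(-5 + Q{\left(k{\left(4,5 \right)} \right)}\right) = 4 \left(-5 - \left(25 - 25\right)\right) = 4 \left(-5 - 0\right) = 4 \left(-5 + 0\right) = 4 \left(-5\right) = -20$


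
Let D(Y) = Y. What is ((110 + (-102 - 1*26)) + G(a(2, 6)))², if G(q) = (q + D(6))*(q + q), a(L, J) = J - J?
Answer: 324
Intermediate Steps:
a(L, J) = 0
G(q) = 2*q*(6 + q) (G(q) = (q + 6)*(q + q) = (6 + q)*(2*q) = 2*q*(6 + q))
((110 + (-102 - 1*26)) + G(a(2, 6)))² = ((110 + (-102 - 1*26)) + 2*0*(6 + 0))² = ((110 + (-102 - 26)) + 2*0*6)² = ((110 - 128) + 0)² = (-18 + 0)² = (-18)² = 324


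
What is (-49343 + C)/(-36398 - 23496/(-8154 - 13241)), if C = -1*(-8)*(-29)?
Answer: 96423375/70791974 ≈ 1.3621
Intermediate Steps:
C = -232 (C = 8*(-29) = -232)
(-49343 + C)/(-36398 - 23496/(-8154 - 13241)) = (-49343 - 232)/(-36398 - 23496/(-8154 - 13241)) = -49575/(-36398 - 23496/(-21395)) = -49575/(-36398 - 23496*(-1/21395)) = -49575/(-36398 + 2136/1945) = -49575/(-70791974/1945) = -49575*(-1945/70791974) = 96423375/70791974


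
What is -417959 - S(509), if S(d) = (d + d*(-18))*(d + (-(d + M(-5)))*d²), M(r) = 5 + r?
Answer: -1141086411119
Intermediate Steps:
S(d) = -17*d*(d - d³) (S(d) = (d + d*(-18))*(d + (-(d + (5 - 5)))*d²) = (d - 18*d)*(d + (-(d + 0))*d²) = (-17*d)*(d + (-d)*d²) = (-17*d)*(d - d³) = -17*d*(d - d³))
-417959 - S(509) = -417959 - 17*509²*(-1 + 509²) = -417959 - 17*259081*(-1 + 259081) = -417959 - 17*259081*259080 = -417959 - 1*1141085993160 = -417959 - 1141085993160 = -1141086411119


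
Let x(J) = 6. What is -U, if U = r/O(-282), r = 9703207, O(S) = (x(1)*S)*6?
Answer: 9703207/10152 ≈ 955.79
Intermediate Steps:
O(S) = 36*S (O(S) = (6*S)*6 = 36*S)
U = -9703207/10152 (U = 9703207/((36*(-282))) = 9703207/(-10152) = 9703207*(-1/10152) = -9703207/10152 ≈ -955.79)
-U = -1*(-9703207/10152) = 9703207/10152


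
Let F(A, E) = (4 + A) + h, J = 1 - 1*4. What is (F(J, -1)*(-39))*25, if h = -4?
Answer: 2925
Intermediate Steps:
J = -3 (J = 1 - 4 = -3)
F(A, E) = A (F(A, E) = (4 + A) - 4 = A)
(F(J, -1)*(-39))*25 = -3*(-39)*25 = 117*25 = 2925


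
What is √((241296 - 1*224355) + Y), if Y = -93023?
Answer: I*√76082 ≈ 275.83*I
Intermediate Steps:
√((241296 - 1*224355) + Y) = √((241296 - 1*224355) - 93023) = √((241296 - 224355) - 93023) = √(16941 - 93023) = √(-76082) = I*√76082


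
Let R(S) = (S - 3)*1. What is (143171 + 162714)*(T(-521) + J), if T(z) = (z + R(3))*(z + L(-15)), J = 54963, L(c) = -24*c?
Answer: 42470296940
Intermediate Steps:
R(S) = -3 + S (R(S) = (-3 + S)*1 = -3 + S)
T(z) = z*(360 + z) (T(z) = (z + (-3 + 3))*(z - 24*(-15)) = (z + 0)*(z + 360) = z*(360 + z))
(143171 + 162714)*(T(-521) + J) = (143171 + 162714)*(-521*(360 - 521) + 54963) = 305885*(-521*(-161) + 54963) = 305885*(83881 + 54963) = 305885*138844 = 42470296940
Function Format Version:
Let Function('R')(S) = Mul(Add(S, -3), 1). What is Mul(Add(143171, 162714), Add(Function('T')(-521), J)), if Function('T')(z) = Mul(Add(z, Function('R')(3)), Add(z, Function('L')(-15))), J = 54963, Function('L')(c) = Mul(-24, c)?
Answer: 42470296940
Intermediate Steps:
Function('R')(S) = Add(-3, S) (Function('R')(S) = Mul(Add(-3, S), 1) = Add(-3, S))
Function('T')(z) = Mul(z, Add(360, z)) (Function('T')(z) = Mul(Add(z, Add(-3, 3)), Add(z, Mul(-24, -15))) = Mul(Add(z, 0), Add(z, 360)) = Mul(z, Add(360, z)))
Mul(Add(143171, 162714), Add(Function('T')(-521), J)) = Mul(Add(143171, 162714), Add(Mul(-521, Add(360, -521)), 54963)) = Mul(305885, Add(Mul(-521, -161), 54963)) = Mul(305885, Add(83881, 54963)) = Mul(305885, 138844) = 42470296940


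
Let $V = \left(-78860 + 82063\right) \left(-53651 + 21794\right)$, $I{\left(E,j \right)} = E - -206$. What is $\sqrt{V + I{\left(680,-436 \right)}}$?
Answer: $i \sqrt{102037085} \approx 10101.0 i$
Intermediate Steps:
$I{\left(E,j \right)} = 206 + E$ ($I{\left(E,j \right)} = E + 206 = 206 + E$)
$V = -102037971$ ($V = 3203 \left(-31857\right) = -102037971$)
$\sqrt{V + I{\left(680,-436 \right)}} = \sqrt{-102037971 + \left(206 + 680\right)} = \sqrt{-102037971 + 886} = \sqrt{-102037085} = i \sqrt{102037085}$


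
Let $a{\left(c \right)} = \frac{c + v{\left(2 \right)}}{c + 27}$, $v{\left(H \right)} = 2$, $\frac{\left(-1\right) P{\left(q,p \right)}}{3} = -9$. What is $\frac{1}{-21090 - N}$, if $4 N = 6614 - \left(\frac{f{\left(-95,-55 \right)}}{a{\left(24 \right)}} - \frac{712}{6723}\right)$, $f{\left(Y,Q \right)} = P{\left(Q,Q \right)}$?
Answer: $- \frac{699192}{15892834193} \approx -4.3994 \cdot 10^{-5}$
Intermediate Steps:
$P{\left(q,p \right)} = 27$ ($P{\left(q,p \right)} = \left(-3\right) \left(-9\right) = 27$)
$a{\left(c \right)} = \frac{2 + c}{27 + c}$ ($a{\left(c \right)} = \frac{c + 2}{c + 27} = \frac{2 + c}{27 + c}$)
$f{\left(Y,Q \right)} = 27$
$N = \frac{1146874913}{699192}$ ($N = \frac{6614 - \left(\frac{27}{\frac{1}{27 + 24} \left(2 + 24\right)} - \frac{712}{6723}\right)}{4} = \frac{6614 - \left(\frac{27}{\frac{1}{51} \cdot 26} - \frac{712}{6723}\right)}{4} = \frac{6614 - \left(\frac{27}{\frac{26}{51}} - \frac{712}{6723}\right)}{4} = \frac{6614 - \left(27 \cdot \frac{51}{26} - \frac{712}{6723}\right)}{4} = \frac{6614 - \left(\frac{1377}{26} - \frac{712}{6723}\right)}{4} = \frac{6614 - \frac{9239059}{174798}}{4} = \frac{1}{4} \cdot \frac{1146874913}{174798} = \frac{1146874913}{699192} \approx 1640.3$)
$\frac{1}{-21090 - N} = \frac{1}{-21090 - \frac{1146874913}{699192}} = \frac{1}{- \frac{15892834193}{699192}} = - \frac{699192}{15892834193}$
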